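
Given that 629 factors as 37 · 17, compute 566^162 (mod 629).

297

Mod 37: 566 ≡ 11; by Fermat, exponent reduces to 162 mod 36 = 18; 11^18 ≡ 1 (mod 37).
Mod 17: 566 ≡ 5; by Fermat, exponent reduces to 162 mod 16 = 2; 5^2 ≡ 8 (mod 17).
Combine by CRT: x ≡ 1 (mod 37), x ≡ 8 (mod 17) ⇒ x ≡ 297 (mod 629).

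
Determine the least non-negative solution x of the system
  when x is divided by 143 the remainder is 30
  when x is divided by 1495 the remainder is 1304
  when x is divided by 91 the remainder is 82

31204

Combine the congruences pairwise.
gcd(143, 1495) = 13 and 13 | (1304 − 30), so the pair is consistent; merging gives x ≡ 14759 (mod 16445), where 16445 = lcm(143, 1495).
gcd(16445, 91) = 13 and 13 | (82 − 14759), so the pair is consistent; merging gives x ≡ 31204 (mod 115115), where 115115 = lcm(16445, 91).
The solution is unique modulo lcm(143, 1495, 91) = 115115.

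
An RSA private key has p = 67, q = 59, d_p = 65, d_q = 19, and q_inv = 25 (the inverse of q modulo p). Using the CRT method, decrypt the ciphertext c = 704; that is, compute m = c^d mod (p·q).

m₁ = c^(d_p) mod p: c ≡ 34 (mod 67), and 34^65 mod 67 = 2.
m₂ = c^(d_q) mod q: c ≡ 55 (mod 59), and 55^19 mod 59 = 40.
h = q_inv·(m₁ − m₂) mod p = 25·(2 − 40) mod 67 = 55.
m = m₂ + h·q = 40 + 55·59 = 3285.

3285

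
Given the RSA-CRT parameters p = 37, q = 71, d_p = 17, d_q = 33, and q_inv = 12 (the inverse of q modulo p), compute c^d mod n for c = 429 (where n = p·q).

m₁ = c^(d_p) mod p: c ≡ 22 (mod 37), and 22^17 mod 37 = 5.
m₂ = c^(d_q) mod q: c ≡ 3 (mod 71), and 3^33 mod 71 = 8.
h = q_inv·(m₁ − m₂) mod p = 12·(5 − 8) mod 37 = 1.
m = m₂ + h·q = 8 + 1·71 = 79.

79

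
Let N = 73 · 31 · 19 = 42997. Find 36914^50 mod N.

27440

Mod 73: 36914 ≡ 49; 49^50 ≡ 65 (mod 73).
Mod 31: 36914 ≡ 24; by Fermat, exponent reduces to 50 mod 30 = 20; 24^20 ≡ 5 (mod 31).
Mod 19: 36914 ≡ 16; by Fermat, exponent reduces to 50 mod 18 = 14; 16^14 ≡ 4 (mod 19).
Combine by CRT: x ≡ 65 (mod 73), x ≡ 5 (mod 31), x ≡ 4 (mod 19) ⇒ x ≡ 27440 (mod 42997).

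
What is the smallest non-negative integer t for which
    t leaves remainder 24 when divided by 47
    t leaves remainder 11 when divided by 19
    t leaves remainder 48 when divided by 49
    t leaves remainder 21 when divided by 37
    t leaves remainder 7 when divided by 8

The moduli are pairwise coprime; N = 47·19·49·37·8 = 12952072.
N/47 = 275576; 275576 ≡ 15 (mod 47); 15·22 ≡ 1, so inverse 22.
N/19 = 681688; 681688 ≡ 6 (mod 19); 6·16 ≡ 1, so inverse 16.
N/49 = 264328; 264328 ≡ 22 (mod 49); 22·29 ≡ 1, so inverse 29.
N/37 = 350056; 350056 ≡ 36 (mod 37); 36·36 ≡ 1, so inverse 36.
N/8 = 1619009; 1619009 ≡ 1 (mod 8), inverse 1.
t ≡ 24·275576·22 + 11·681688·16 + 48·264328·29 + 21·350056·36 + 7·1619009·1 = 909401191.
909401191 mod 12952072 = 2756151.

2756151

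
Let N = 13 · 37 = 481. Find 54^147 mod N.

Mod 13: 54 ≡ 2; by Fermat, exponent reduces to 147 mod 12 = 3; 2^3 ≡ 8 (mod 13).
Mod 37: 54 ≡ 17; by Fermat, exponent reduces to 147 mod 36 = 3; 17^3 ≡ 29 (mod 37).
Combine by CRT: x ≡ 8 (mod 13), x ≡ 29 (mod 37) ⇒ x ≡ 177 (mod 481).

177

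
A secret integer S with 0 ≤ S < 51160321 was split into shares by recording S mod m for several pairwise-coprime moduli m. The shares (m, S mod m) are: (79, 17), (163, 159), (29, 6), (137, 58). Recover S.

30599008

The moduli are pairwise coprime; N = 79·163·29·137 = 51160321.
N/79 = 647599; 647599 ≡ 36 (mod 79); 36·11 ≡ 1, so inverse 11.
N/163 = 313867; 313867 ≡ 92 (mod 163); 92·101 ≡ 1, so inverse 101.
N/29 = 1764149; 1764149 ≡ 21 (mod 29); 21·18 ≡ 1, so inverse 18.
N/137 = 373433; 373433 ≡ 108 (mod 137); 108·85 ≡ 1, so inverse 85.
S ≡ 17·647599·11 + 159·313867·101 + 6·1764149·18 + 58·373433·85 = 7193043948.
7193043948 mod 51160321 = 30599008.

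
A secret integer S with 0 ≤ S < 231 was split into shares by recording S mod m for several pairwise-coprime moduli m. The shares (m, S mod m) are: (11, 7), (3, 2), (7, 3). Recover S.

227

From S ≡ 7 (mod 11) write S = 7 + 11t. Substituting into S ≡ 2 (mod 3) gives 11t ≡ 1 (mod 3), and since 2⁻¹ ≡ 2 (mod 3), t ≡ 2. Hence S ≡ 7 + 11·2 = 29 (mod 33).
From S ≡ 29 (mod 33) write S = 29 + 33t. Substituting into S ≡ 3 (mod 7) gives 33t ≡ 2 (mod 7), and since 5⁻¹ ≡ 3 (mod 7), t ≡ 6. Hence S ≡ 29 + 33·6 = 227 (mod 231).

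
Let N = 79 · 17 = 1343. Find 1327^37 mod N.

Mod 79: 1327 ≡ 63; 63^37 ≡ 54 (mod 79).
Mod 17: 1327 ≡ 1; by Fermat, exponent reduces to 37 mod 16 = 5; 1^5 ≡ 1 (mod 17).
Combine by CRT: x ≡ 54 (mod 79), x ≡ 1 (mod 17) ⇒ x ≡ 528 (mod 1343).

528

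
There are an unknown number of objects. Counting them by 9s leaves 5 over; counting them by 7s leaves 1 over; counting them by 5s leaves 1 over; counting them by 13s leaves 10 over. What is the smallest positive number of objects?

491

The moduli are pairwise coprime; M = 9·7·5·13 = 4095.
M/9 = 455; 455 ≡ 5 (mod 9); 5·2 ≡ 1, so inverse 2.
M/7 = 585; 585 ≡ 4 (mod 7); 4·2 ≡ 1, so inverse 2.
M/5 = 819; 819 ≡ 4 (mod 5); 4·4 ≡ 1, so inverse 4.
M/13 = 315; 315 ≡ 3 (mod 13); 3·9 ≡ 1, so inverse 9.
N ≡ 5·455·2 + 1·585·2 + 1·819·4 + 10·315·9 = 37346.
37346 mod 4095 = 491.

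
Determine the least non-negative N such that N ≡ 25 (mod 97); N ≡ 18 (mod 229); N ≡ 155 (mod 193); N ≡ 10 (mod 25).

The moduli are pairwise coprime; M = 97·229·193·25 = 107177725.
M/97 = 1104925; 1104925 ≡ 95 (mod 97); 95·48 ≡ 1, so inverse 48.
M/229 = 468025; 468025 ≡ 178 (mod 229); 178·220 ≡ 1, so inverse 220.
M/193 = 555325; 555325 ≡ 64 (mod 193); 64·190 ≡ 1, so inverse 190.
M/25 = 4287109; 4287109 ≡ 9 (mod 25); 9·14 ≡ 1, so inverse 14.
N ≡ 25·1104925·48 + 18·468025·220 + 155·555325·190 + 10·4287109·14 = 20133805510.
20133805510 mod 107177725 = 91570935.

91570935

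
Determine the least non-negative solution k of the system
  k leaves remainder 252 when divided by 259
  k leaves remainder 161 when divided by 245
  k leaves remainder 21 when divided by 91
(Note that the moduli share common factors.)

93751

Combine the congruences pairwise.
gcd(259, 245) = 7 and 7 | (161 − 252), so the pair is consistent; merging gives k ≡ 3101 (mod 9065), where 9065 = lcm(259, 245).
gcd(9065, 91) = 7 and 7 | (21 − 3101), so the pair is consistent; merging gives k ≡ 93751 (mod 117845), where 117845 = lcm(9065, 91).
The solution is unique modulo lcm(259, 245, 91) = 117845.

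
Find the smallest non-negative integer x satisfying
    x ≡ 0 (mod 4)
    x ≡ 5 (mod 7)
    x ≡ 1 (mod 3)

Combine the congruences pairwise.
From x ≡ 0 (mod 4) write x = 0 + 4t. Substituting into x ≡ 5 (mod 7) gives 4t ≡ 5 (mod 7), and since 4⁻¹ ≡ 2 (mod 7), t ≡ 3. Hence x ≡ 0 + 4·3 = 12 (mod 28).
From x ≡ 12 (mod 28) write x = 12 + 28t. Substituting into x ≡ 1 (mod 3) gives 28t ≡ 1 (mod 3), and since 1⁻¹ ≡ 1 (mod 3), t ≡ 1. Hence x ≡ 12 + 28·1 = 40 (mod 84).

40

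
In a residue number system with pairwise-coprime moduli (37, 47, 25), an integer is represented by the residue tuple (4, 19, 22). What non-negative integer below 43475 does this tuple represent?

The moduli are pairwise coprime; N = 37·47·25 = 43475.
N/37 = 1175; 1175 ≡ 28 (mod 37); 28·4 ≡ 1, so inverse 4.
N/47 = 925; 925 ≡ 32 (mod 47); 32·25 ≡ 1, so inverse 25.
N/25 = 1739; 1739 ≡ 14 (mod 25); 14·9 ≡ 1, so inverse 9.
x ≡ 4·1175·4 + 19·925·25 + 22·1739·9 = 802497.
802497 mod 43475 = 19947.

19947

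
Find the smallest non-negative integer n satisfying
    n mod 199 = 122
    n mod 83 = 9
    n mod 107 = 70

The moduli are pairwise coprime; M = 199·83·107 = 1767319.
M/199 = 8881; 8881 ≡ 125 (mod 199); 125·121 ≡ 1, so inverse 121.
M/83 = 21293; 21293 ≡ 45 (mod 83); 45·24 ≡ 1, so inverse 24.
M/107 = 16517; 16517 ≡ 39 (mod 107); 39·11 ≡ 1, so inverse 11.
n ≡ 122·8881·121 + 9·21293·24 + 70·16517·11 = 148418700.
148418700 mod 1767319 = 1731223.

1731223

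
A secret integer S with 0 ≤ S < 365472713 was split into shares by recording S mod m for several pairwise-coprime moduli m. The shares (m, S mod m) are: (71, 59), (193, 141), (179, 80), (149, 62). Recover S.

259972878

Combine the congruences pairwise.
From S ≡ 59 (mod 71) write S = 59 + 71t. Substituting into S ≡ 141 (mod 193) gives 71t ≡ 82 (mod 193), and since 71⁻¹ ≡ 87 (mod 193), t ≡ 186. Hence S ≡ 59 + 71·186 = 13265 (mod 13703).
From S ≡ 13265 (mod 13703) write S = 13265 + 13703t. Substituting into S ≡ 80 (mod 179) gives 13703t ≡ 61 (mod 179), and since 99⁻¹ ≡ 132 (mod 179), t ≡ 176. Hence S ≡ 13265 + 13703·176 = 2424993 (mod 2452837).
From S ≡ 2424993 (mod 2452837) write S = 2424993 + 2452837t. Substituting into S ≡ 62 (mod 149) gives 2452837t ≡ 44 (mod 149), and since 148⁻¹ ≡ 148 (mod 149), t ≡ 105. Hence S ≡ 2424993 + 2452837·105 = 259972878 (mod 365472713).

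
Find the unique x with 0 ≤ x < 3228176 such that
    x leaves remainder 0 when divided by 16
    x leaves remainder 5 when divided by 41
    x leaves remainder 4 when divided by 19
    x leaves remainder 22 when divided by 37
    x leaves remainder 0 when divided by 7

2778944

The moduli are pairwise coprime; N = 16·41·19·37·7 = 3228176.
N/16 = 201761; 201761 ≡ 1 (mod 16), inverse 1.
N/41 = 78736; 78736 ≡ 16 (mod 41); 16·18 ≡ 1, so inverse 18.
N/19 = 169904; 169904 ≡ 6 (mod 19); 6·16 ≡ 1, so inverse 16.
N/37 = 87248; 87248 ≡ 2 (mod 37); 2·19 ≡ 1, so inverse 19.
N/7 = 461168; 461168 ≡ 1 (mod 7), inverse 1.
x ≡ 0·201761·1 + 5·78736·18 + 4·169904·16 + 22·87248·19 + 0·461168·1 = 54429760.
54429760 mod 3228176 = 2778944.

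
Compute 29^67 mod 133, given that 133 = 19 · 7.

Mod 19: 29 ≡ 10; by Fermat, exponent reduces to 67 mod 18 = 13; 10^13 ≡ 13 (mod 19).
Mod 7: 29 ≡ 1; by Fermat, exponent reduces to 67 mod 6 = 1; 1^1 ≡ 1 (mod 7).
Combine by CRT: x ≡ 13 (mod 19), x ≡ 1 (mod 7) ⇒ x ≡ 127 (mod 133).

127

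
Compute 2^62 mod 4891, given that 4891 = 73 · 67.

3103

Mod 73: 2 ≡ 2; 2^62 ≡ 37 (mod 73).
Mod 67: 2 ≡ 2; 2^62 ≡ 21 (mod 67).
Combine by CRT: x ≡ 37 (mod 73), x ≡ 21 (mod 67) ⇒ x ≡ 3103 (mod 4891).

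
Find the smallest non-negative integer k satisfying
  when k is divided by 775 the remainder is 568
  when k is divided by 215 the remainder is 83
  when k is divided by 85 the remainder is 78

Combine the congruences pairwise.
gcd(775, 215) = 5 and 5 | (83 − 568), so the pair is consistent; merging gives k ≡ 24593 (mod 33325), where 33325 = lcm(775, 215).
gcd(33325, 85) = 5 and 5 | (78 − 24593), so the pair is consistent; merging gives k ≡ 357843 (mod 566525), where 566525 = lcm(33325, 85).
The solution is unique modulo lcm(775, 215, 85) = 566525.

357843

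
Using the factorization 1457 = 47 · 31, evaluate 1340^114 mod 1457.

Mod 47: 1340 ≡ 24; by Fermat, exponent reduces to 114 mod 46 = 22; 24^22 ≡ 2 (mod 47).
Mod 31: 1340 ≡ 7; by Fermat, exponent reduces to 114 mod 30 = 24; 7^24 ≡ 8 (mod 31).
Combine by CRT: x ≡ 2 (mod 47), x ≡ 8 (mod 31) ⇒ x ≡ 566 (mod 1457).

566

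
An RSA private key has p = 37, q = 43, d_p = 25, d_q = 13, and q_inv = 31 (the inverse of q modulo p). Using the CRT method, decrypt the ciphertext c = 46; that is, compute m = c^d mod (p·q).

571

m₁ = c^(d_p) mod p: c ≡ 9 (mod 37), and 9^25 mod 37 = 16.
m₂ = c^(d_q) mod q: c ≡ 3 (mod 43), and 3^13 mod 43 = 12.
h = q_inv·(m₁ − m₂) mod p = 31·(16 − 12) mod 37 = 13.
m = m₂ + h·q = 12 + 13·43 = 571.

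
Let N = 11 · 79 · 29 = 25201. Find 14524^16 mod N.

7594

Mod 11: 14524 ≡ 4; by Fermat, exponent reduces to 16 mod 10 = 6; 4^6 ≡ 4 (mod 11).
Mod 79: 14524 ≡ 67; 67^16 ≡ 10 (mod 79).
Mod 29: 14524 ≡ 24; 24^16 ≡ 25 (mod 29).
Combine by CRT: x ≡ 4 (mod 11), x ≡ 10 (mod 79), x ≡ 25 (mod 29) ⇒ x ≡ 7594 (mod 25201).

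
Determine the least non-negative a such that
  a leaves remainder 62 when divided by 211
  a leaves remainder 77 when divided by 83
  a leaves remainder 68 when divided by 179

111048

The moduli are pairwise coprime; N = 211·83·179 = 3134827.
N/211 = 14857; 14857 ≡ 87 (mod 211); 87·114 ≡ 1, so inverse 114.
N/83 = 37769; 37769 ≡ 4 (mod 83); 4·21 ≡ 1, so inverse 21.
N/179 = 17513; 17513 ≡ 150 (mod 179); 150·37 ≡ 1, so inverse 37.
a ≡ 62·14857·114 + 77·37769·21 + 68·17513·37 = 210144457.
210144457 mod 3134827 = 111048.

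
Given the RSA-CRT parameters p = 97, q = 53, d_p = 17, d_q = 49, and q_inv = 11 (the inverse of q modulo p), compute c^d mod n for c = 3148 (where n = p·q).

m₁ = c^(d_p) mod p: c ≡ 44 (mod 97), and 44^17 mod 97 = 65.
m₂ = c^(d_q) mod q: c ≡ 21 (mod 53), and 21^49 mod 53 = 34.
h = q_inv·(m₁ − m₂) mod p = 11·(65 − 34) mod 97 = 50.
m = m₂ + h·q = 34 + 50·53 = 2684.

2684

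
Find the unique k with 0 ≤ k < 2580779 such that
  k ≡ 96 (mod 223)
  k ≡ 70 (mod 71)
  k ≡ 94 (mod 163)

626503

From k ≡ 96 (mod 223) write k = 96 + 223t. Substituting into k ≡ 70 (mod 71) gives 223t ≡ 45 (mod 71), and since 10⁻¹ ≡ 64 (mod 71), t ≡ 40. Hence k ≡ 96 + 223·40 = 9016 (mod 15833).
From k ≡ 9016 (mod 15833) write k = 9016 + 15833t. Substituting into k ≡ 94 (mod 163) gives 15833t ≡ 43 (mod 163), and since 22⁻¹ ≡ 126 (mod 163), t ≡ 39. Hence k ≡ 9016 + 15833·39 = 626503 (mod 2580779).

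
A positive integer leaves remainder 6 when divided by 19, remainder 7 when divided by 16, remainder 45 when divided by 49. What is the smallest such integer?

The moduli are pairwise coprime; N = 19·16·49 = 14896.
N/19 = 784; 784 ≡ 5 (mod 19); 5·4 ≡ 1, so inverse 4.
N/16 = 931; 931 ≡ 3 (mod 16); 3·11 ≡ 1, so inverse 11.
N/49 = 304; 304 ≡ 10 (mod 49); 10·5 ≡ 1, so inverse 5.
m ≡ 6·784·4 + 7·931·11 + 45·304·5 = 158903.
158903 mod 14896 = 9943.

9943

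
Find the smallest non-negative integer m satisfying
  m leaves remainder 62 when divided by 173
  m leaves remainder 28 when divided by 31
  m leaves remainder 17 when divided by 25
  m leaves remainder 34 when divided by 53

3245542

From m ≡ 62 (mod 173) write m = 62 + 173t. Substituting into m ≡ 28 (mod 31) gives 173t ≡ 28 (mod 31), and since 18⁻¹ ≡ 19 (mod 31), t ≡ 5. Hence m ≡ 62 + 173·5 = 927 (mod 5363).
From m ≡ 927 (mod 5363) write m = 927 + 5363t. Substituting into m ≡ 17 (mod 25) gives 5363t ≡ 15 (mod 25), and since 13⁻¹ ≡ 2 (mod 25), t ≡ 5. Hence m ≡ 927 + 5363·5 = 27742 (mod 134075).
From m ≡ 27742 (mod 134075) write m = 27742 + 134075t. Substituting into m ≡ 34 (mod 53) gives 134075t ≡ 11 (mod 53), and since 38⁻¹ ≡ 7 (mod 53), t ≡ 24. Hence m ≡ 27742 + 134075·24 = 3245542 (mod 7105975).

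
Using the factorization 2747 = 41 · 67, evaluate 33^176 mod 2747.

Mod 41: 33 ≡ 33; by Fermat, exponent reduces to 176 mod 40 = 16; 33^16 ≡ 10 (mod 41).
Mod 67: 33 ≡ 33; by Fermat, exponent reduces to 176 mod 66 = 44; 33^44 ≡ 37 (mod 67).
Combine by CRT: x ≡ 10 (mod 41), x ≡ 37 (mod 67) ⇒ x ≡ 707 (mod 2747).

707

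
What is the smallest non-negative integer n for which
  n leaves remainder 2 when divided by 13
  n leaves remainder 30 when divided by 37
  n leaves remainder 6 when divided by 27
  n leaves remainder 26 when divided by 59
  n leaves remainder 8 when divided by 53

Combine the congruences pairwise.
From n ≡ 2 (mod 13) write n = 2 + 13t. Substituting into n ≡ 30 (mod 37) gives 13t ≡ 28 (mod 37), and since 13⁻¹ ≡ 20 (mod 37), t ≡ 5. Hence n ≡ 2 + 13·5 = 67 (mod 481).
From n ≡ 67 (mod 481) write n = 67 + 481t. Substituting into n ≡ 6 (mod 27) gives 481t ≡ 20 (mod 27), and since 22⁻¹ ≡ 16 (mod 27), t ≡ 23. Hence n ≡ 67 + 481·23 = 11130 (mod 12987).
From n ≡ 11130 (mod 12987) write n = 11130 + 12987t. Substituting into n ≡ 26 (mod 59) gives 12987t ≡ 47 (mod 59), and since 7⁻¹ ≡ 17 (mod 59), t ≡ 32. Hence n ≡ 11130 + 12987·32 = 426714 (mod 766233).
From n ≡ 426714 (mod 766233) write n = 426714 + 766233t. Substituting into n ≡ 8 (mod 53) gives 766233t ≡ 50 (mod 53), and since 12⁻¹ ≡ 31 (mod 53), t ≡ 13. Hence n ≡ 426714 + 766233·13 = 10387743 (mod 40610349).

10387743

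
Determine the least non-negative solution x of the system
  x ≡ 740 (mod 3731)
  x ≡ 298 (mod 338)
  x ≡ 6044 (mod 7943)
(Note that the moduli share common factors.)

164904

Combine the congruences pairwise.
gcd(3731, 338) = 13 and 13 | (298 − 740), so the pair is consistent; merging gives x ≡ 67898 (mod 97006), where 97006 = lcm(3731, 338).
gcd(97006, 7943) = 169 and 169 | (6044 − 67898), so the pair is consistent; merging gives x ≡ 164904 (mod 4559282), where 4559282 = lcm(97006, 7943).
The solution is unique modulo lcm(3731, 338, 7943) = 4559282.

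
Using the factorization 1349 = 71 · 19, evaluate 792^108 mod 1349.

Mod 71: 792 ≡ 11; by Fermat, exponent reduces to 108 mod 70 = 38; 11^38 ≡ 18 (mod 71).
Mod 19: 792 ≡ 13; since 18 | 108, by Fermat 13^108 ≡ 1 (mod 19).
Combine by CRT: x ≡ 18 (mod 71), x ≡ 1 (mod 19) ⇒ x ≡ 799 (mod 1349).

799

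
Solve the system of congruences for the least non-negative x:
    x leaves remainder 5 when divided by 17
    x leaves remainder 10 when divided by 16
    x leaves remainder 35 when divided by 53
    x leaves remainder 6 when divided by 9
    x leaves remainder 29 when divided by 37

4549290

Combine the congruences pairwise.
From x ≡ 5 (mod 17) write x = 5 + 17t. Substituting into x ≡ 10 (mod 16) gives 17t ≡ 5 (mod 16), and since 1⁻¹ ≡ 1 (mod 16), t ≡ 5. Hence x ≡ 5 + 17·5 = 90 (mod 272).
From x ≡ 90 (mod 272) write x = 90 + 272t. Substituting into x ≡ 35 (mod 53) gives 272t ≡ 51 (mod 53), and since 7⁻¹ ≡ 38 (mod 53), t ≡ 30. Hence x ≡ 90 + 272·30 = 8250 (mod 14416).
From x ≡ 8250 (mod 14416) write x = 8250 + 14416t. Substituting into x ≡ 6 (mod 9) gives 14416t ≡ 0 (mod 9), and since 7⁻¹ ≡ 4 (mod 9), t ≡ 0. Hence x ≡ 8250 + 14416·0 = 8250 (mod 129744).
From x ≡ 8250 (mod 129744) write x = 8250 + 129744t. Substituting into x ≡ 29 (mod 37) gives 129744t ≡ 30 (mod 37), and since 22⁻¹ ≡ 32 (mod 37), t ≡ 35. Hence x ≡ 8250 + 129744·35 = 4549290 (mod 4800528).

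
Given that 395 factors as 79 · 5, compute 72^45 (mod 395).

97

Mod 79: 72 ≡ 72; 72^45 ≡ 18 (mod 79).
Mod 5: 72 ≡ 2; by Fermat, exponent reduces to 45 mod 4 = 1; 2^1 ≡ 2 (mod 5).
Combine by CRT: x ≡ 18 (mod 79), x ≡ 2 (mod 5) ⇒ x ≡ 97 (mod 395).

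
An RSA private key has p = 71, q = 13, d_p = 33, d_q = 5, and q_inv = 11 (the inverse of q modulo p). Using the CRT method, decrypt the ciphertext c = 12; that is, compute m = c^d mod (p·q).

m₁ = c^(d_p) mod p: c ≡ 12 (mod 71), and 12^33 mod 71 = 36.
m₂ = c^(d_q) mod q: c ≡ 12 (mod 13), and 12^5 mod 13 = 12.
h = q_inv·(m₁ − m₂) mod p = 11·(36 − 12) mod 71 = 51.
m = m₂ + h·q = 12 + 51·13 = 675.

675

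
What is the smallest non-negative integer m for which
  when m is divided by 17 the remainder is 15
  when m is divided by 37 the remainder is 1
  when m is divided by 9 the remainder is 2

4367

The moduli are pairwise coprime; N = 17·37·9 = 5661.
N/17 = 333; 333 ≡ 10 (mod 17); 10·12 ≡ 1, so inverse 12.
N/37 = 153; 153 ≡ 5 (mod 37); 5·15 ≡ 1, so inverse 15.
N/9 = 629; 629 ≡ 8 (mod 9); 8·8 ≡ 1, so inverse 8.
m ≡ 15·333·12 + 1·153·15 + 2·629·8 = 72299.
72299 mod 5661 = 4367.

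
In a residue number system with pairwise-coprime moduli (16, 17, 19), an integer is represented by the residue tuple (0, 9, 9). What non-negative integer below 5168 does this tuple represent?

The moduli are pairwise coprime; N = 16·17·19 = 5168.
N/16 = 323; 323 ≡ 3 (mod 16); 3·11 ≡ 1, so inverse 11.
N/17 = 304; 304 ≡ 15 (mod 17); 15·8 ≡ 1, so inverse 8.
N/19 = 272; 272 ≡ 6 (mod 19); 6·16 ≡ 1, so inverse 16.
x ≡ 0·323·11 + 9·304·8 + 9·272·16 = 61056.
61056 mod 5168 = 4208.

4208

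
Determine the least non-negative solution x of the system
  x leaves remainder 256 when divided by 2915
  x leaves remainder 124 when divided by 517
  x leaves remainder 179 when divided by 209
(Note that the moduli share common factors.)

574511

Combine the congruences pairwise.
gcd(2915, 517) = 11 and 11 | (124 − 256), so the pair is consistent; merging gives x ≡ 26491 (mod 137005), where 137005 = lcm(2915, 517).
gcd(137005, 209) = 11 and 11 | (179 − 26491), so the pair is consistent; merging gives x ≡ 574511 (mod 2603095), where 2603095 = lcm(137005, 209).
The solution is unique modulo lcm(2915, 517, 209) = 2603095.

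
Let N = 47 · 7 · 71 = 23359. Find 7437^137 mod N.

Mod 47: 7437 ≡ 11; by Fermat, exponent reduces to 137 mod 46 = 45; 11^45 ≡ 30 (mod 47).
Mod 7: 7437 ≡ 3; by Fermat, exponent reduces to 137 mod 6 = 5; 3^5 ≡ 5 (mod 7).
Mod 71: 7437 ≡ 53; by Fermat, exponent reduces to 137 mod 70 = 67; 53^67 ≡ 7 (mod 71).
Combine by CRT: x ≡ 30 (mod 47), x ≡ 5 (mod 7), x ≡ 7 (mod 71) ⇒ x ≡ 13284 (mod 23359).

13284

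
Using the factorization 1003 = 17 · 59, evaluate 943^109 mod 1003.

Mod 17: 943 ≡ 8; by Fermat, exponent reduces to 109 mod 16 = 13; 8^13 ≡ 9 (mod 17).
Mod 59: 943 ≡ 58; by Fermat, exponent reduces to 109 mod 58 = 51; 58^51 ≡ 58 (mod 59).
Combine by CRT: x ≡ 9 (mod 17), x ≡ 58 (mod 59) ⇒ x ≡ 825 (mod 1003).

825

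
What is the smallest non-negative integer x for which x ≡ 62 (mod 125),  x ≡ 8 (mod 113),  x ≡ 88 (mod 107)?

Combine the congruences pairwise.
From x ≡ 62 (mod 125) write x = 62 + 125t. Substituting into x ≡ 8 (mod 113) gives 125t ≡ 59 (mod 113), and since 12⁻¹ ≡ 66 (mod 113), t ≡ 52. Hence x ≡ 62 + 125·52 = 6562 (mod 14125).
From x ≡ 6562 (mod 14125) write x = 6562 + 14125t. Substituting into x ≡ 88 (mod 107) gives 14125t ≡ 53 (mod 107), and since 1⁻¹ ≡ 1 (mod 107), t ≡ 53. Hence x ≡ 6562 + 14125·53 = 755187 (mod 1511375).

755187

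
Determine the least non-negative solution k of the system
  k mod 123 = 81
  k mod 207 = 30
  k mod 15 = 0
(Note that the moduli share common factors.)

1065

gcd(123, 207) = 3 and 3 | (30 − 81), so the pair is consistent; merging gives k ≡ 1065 (mod 8487), where 8487 = lcm(123, 207).
gcd(8487, 15) = 3 and 3 | (0 − 1065), so the pair is consistent; merging gives k ≡ 1065 (mod 42435), where 42435 = lcm(8487, 15).
The solution is unique modulo lcm(123, 207, 15) = 42435.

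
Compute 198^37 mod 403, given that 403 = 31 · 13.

Mod 31: 198 ≡ 12; by Fermat, exponent reduces to 37 mod 30 = 7; 12^7 ≡ 24 (mod 31).
Mod 13: 198 ≡ 3; by Fermat, exponent reduces to 37 mod 12 = 1; 3^1 ≡ 3 (mod 13).
Combine by CRT: x ≡ 24 (mod 31), x ≡ 3 (mod 13) ⇒ x ≡ 55 (mod 403).

55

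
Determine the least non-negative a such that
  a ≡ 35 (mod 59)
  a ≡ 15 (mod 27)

1392

Combine the congruences pairwise.
From a ≡ 35 (mod 59) write a = 35 + 59t. Substituting into a ≡ 15 (mod 27) gives 59t ≡ 7 (mod 27), and since 5⁻¹ ≡ 11 (mod 27), t ≡ 23. Hence a ≡ 35 + 59·23 = 1392 (mod 1593).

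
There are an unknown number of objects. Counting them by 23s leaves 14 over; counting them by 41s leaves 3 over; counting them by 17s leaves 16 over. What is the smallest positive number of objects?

4062

The moduli are pairwise coprime; M = 23·41·17 = 16031.
M/23 = 697; 697 ≡ 7 (mod 23); 7·10 ≡ 1, so inverse 10.
M/41 = 391; 391 ≡ 22 (mod 41); 22·28 ≡ 1, so inverse 28.
M/17 = 943; 943 ≡ 8 (mod 17); 8·15 ≡ 1, so inverse 15.
N ≡ 14·697·10 + 3·391·28 + 16·943·15 = 356744.
356744 mod 16031 = 4062.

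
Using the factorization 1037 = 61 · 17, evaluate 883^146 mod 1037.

902

Mod 61: 883 ≡ 29; by Fermat, exponent reduces to 146 mod 60 = 26; 29^26 ≡ 48 (mod 61).
Mod 17: 883 ≡ 16; by Fermat, exponent reduces to 146 mod 16 = 2; 16^2 ≡ 1 (mod 17).
Combine by CRT: x ≡ 48 (mod 61), x ≡ 1 (mod 17) ⇒ x ≡ 902 (mod 1037).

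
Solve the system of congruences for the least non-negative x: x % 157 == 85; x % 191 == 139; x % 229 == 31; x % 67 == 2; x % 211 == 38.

53262868665

From x ≡ 85 (mod 157) write x = 85 + 157t. Substituting into x ≡ 139 (mod 191) gives 157t ≡ 54 (mod 191), and since 157⁻¹ ≡ 73 (mod 191), t ≡ 122. Hence x ≡ 85 + 157·122 = 19239 (mod 29987).
From x ≡ 19239 (mod 29987) write x = 19239 + 29987t. Substituting into x ≡ 31 (mod 229) gives 29987t ≡ 28 (mod 229), and since 217⁻¹ ≡ 19 (mod 229), t ≡ 74. Hence x ≡ 19239 + 29987·74 = 2238277 (mod 6867023).
From x ≡ 2238277 (mod 6867023) write x = 2238277 + 6867023t. Substituting into x ≡ 2 (mod 67) gives 6867023t ≡ 61 (mod 67), and since 59⁻¹ ≡ 25 (mod 67), t ≡ 51. Hence x ≡ 2238277 + 6867023·51 = 352456450 (mod 460090541).
From x ≡ 352456450 (mod 460090541) write x = 352456450 + 460090541t. Substituting into x ≡ 38 (mod 211) gives 460090541t ≡ 98 (mod 211), and since 188⁻¹ ≡ 55 (mod 211), t ≡ 115. Hence x ≡ 352456450 + 460090541·115 = 53262868665 (mod 97079104151).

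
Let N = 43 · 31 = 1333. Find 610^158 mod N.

355

Mod 43: 610 ≡ 8; by Fermat, exponent reduces to 158 mod 42 = 32; 8^32 ≡ 11 (mod 43).
Mod 31: 610 ≡ 21; by Fermat, exponent reduces to 158 mod 30 = 8; 21^8 ≡ 14 (mod 31).
Combine by CRT: x ≡ 11 (mod 43), x ≡ 14 (mod 31) ⇒ x ≡ 355 (mod 1333).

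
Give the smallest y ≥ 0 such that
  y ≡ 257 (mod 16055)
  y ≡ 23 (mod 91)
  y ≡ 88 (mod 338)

Combine the congruences pairwise.
gcd(16055, 91) = 13 and 13 | (23 − 257), so the pair is consistent; merging gives y ≡ 16312 (mod 112385), where 112385 = lcm(16055, 91).
gcd(112385, 338) = 169 and 169 | (88 − 16312), so the pair is consistent; merging gives y ≡ 16312 (mod 224770), where 224770 = lcm(112385, 338).
The solution is unique modulo lcm(16055, 91, 338) = 224770.

16312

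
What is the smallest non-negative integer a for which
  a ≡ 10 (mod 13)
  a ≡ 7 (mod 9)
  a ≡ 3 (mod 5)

88

Combine the congruences pairwise.
From a ≡ 10 (mod 13) write a = 10 + 13t. Substituting into a ≡ 7 (mod 9) gives 13t ≡ 6 (mod 9), and since 4⁻¹ ≡ 7 (mod 9), t ≡ 6. Hence a ≡ 10 + 13·6 = 88 (mod 117).
From a ≡ 88 (mod 117) write a = 88 + 117t. Substituting into a ≡ 3 (mod 5) gives 117t ≡ 0 (mod 5), and since 2⁻¹ ≡ 3 (mod 5), t ≡ 0. Hence a ≡ 88 + 117·0 = 88 (mod 585).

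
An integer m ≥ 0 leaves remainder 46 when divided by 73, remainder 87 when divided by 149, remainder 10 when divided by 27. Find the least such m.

5302

Combine the congruences pairwise.
From m ≡ 46 (mod 73) write m = 46 + 73t. Substituting into m ≡ 87 (mod 149) gives 73t ≡ 41 (mod 149), and since 73⁻¹ ≡ 49 (mod 149), t ≡ 72. Hence m ≡ 46 + 73·72 = 5302 (mod 10877).
From m ≡ 5302 (mod 10877) write m = 5302 + 10877t. Substituting into m ≡ 10 (mod 27) gives 10877t ≡ 0 (mod 27), and since 23⁻¹ ≡ 20 (mod 27), t ≡ 0. Hence m ≡ 5302 + 10877·0 = 5302 (mod 293679).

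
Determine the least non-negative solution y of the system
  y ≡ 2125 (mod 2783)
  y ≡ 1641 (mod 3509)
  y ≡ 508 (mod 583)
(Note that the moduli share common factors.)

2801823

gcd(2783, 3509) = 121 and 121 | (1641 − 2125), so the pair is consistent; merging gives y ≡ 57785 (mod 80707), where 80707 = lcm(2783, 3509).
gcd(80707, 583) = 11 and 11 | (508 − 57785), so the pair is consistent; merging gives y ≡ 2801823 (mod 4277471), where 4277471 = lcm(80707, 583).
The solution is unique modulo lcm(2783, 3509, 583) = 4277471.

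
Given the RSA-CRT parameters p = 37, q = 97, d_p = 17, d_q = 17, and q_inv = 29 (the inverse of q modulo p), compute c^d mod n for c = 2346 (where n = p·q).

3510

m₁ = c^(d_p) mod p: c ≡ 15 (mod 37), and 15^17 mod 37 = 32.
m₂ = c^(d_q) mod q: c ≡ 18 (mod 97), and 18^17 mod 97 = 18.
h = q_inv·(m₁ − m₂) mod p = 29·(32 − 18) mod 37 = 36.
m = m₂ + h·q = 18 + 36·97 = 3510.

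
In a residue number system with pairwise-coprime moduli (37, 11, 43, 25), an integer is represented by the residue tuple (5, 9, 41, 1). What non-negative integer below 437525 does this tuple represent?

76151

From x ≡ 5 (mod 37) write x = 5 + 37t. Substituting into x ≡ 9 (mod 11) gives 37t ≡ 4 (mod 11), and since 4⁻¹ ≡ 3 (mod 11), t ≡ 1. Hence x ≡ 5 + 37·1 = 42 (mod 407).
From x ≡ 42 (mod 407) write x = 42 + 407t. Substituting into x ≡ 41 (mod 43) gives 407t ≡ 42 (mod 43), and since 20⁻¹ ≡ 28 (mod 43), t ≡ 15. Hence x ≡ 42 + 407·15 = 6147 (mod 17501).
From x ≡ 6147 (mod 17501) write x = 6147 + 17501t. Substituting into x ≡ 1 (mod 25) gives 17501t ≡ 4 (mod 25), and since 1⁻¹ ≡ 1 (mod 25), t ≡ 4. Hence x ≡ 6147 + 17501·4 = 76151 (mod 437525).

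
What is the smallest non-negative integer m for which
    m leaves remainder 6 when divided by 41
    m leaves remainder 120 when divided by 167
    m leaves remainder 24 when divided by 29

The moduli are pairwise coprime; N = 41·167·29 = 198563.
N/41 = 4843; 4843 ≡ 5 (mod 41); 5·33 ≡ 1, so inverse 33.
N/167 = 1189; 1189 ≡ 20 (mod 167); 20·142 ≡ 1, so inverse 142.
N/29 = 6847; 6847 ≡ 3 (mod 29); 3·10 ≡ 1, so inverse 10.
m ≡ 6·4843·33 + 120·1189·142 + 24·6847·10 = 22862754.
22862754 mod 198563 = 28009.

28009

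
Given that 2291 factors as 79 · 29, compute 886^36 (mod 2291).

Mod 79: 886 ≡ 17; 17^36 ≡ 21 (mod 79).
Mod 29: 886 ≡ 16; by Fermat, exponent reduces to 36 mod 28 = 8; 16^8 ≡ 16 (mod 29).
Combine by CRT: x ≡ 21 (mod 79), x ≡ 16 (mod 29) ⇒ x ≡ 2075 (mod 2291).

2075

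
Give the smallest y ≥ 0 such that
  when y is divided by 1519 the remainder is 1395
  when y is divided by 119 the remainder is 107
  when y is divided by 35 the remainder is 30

gcd(1519, 119) = 7 and 7 | (107 − 1395), so the pair is consistent; merging gives y ≡ 19623 (mod 25823), where 25823 = lcm(1519, 119).
gcd(25823, 35) = 7 and 7 | (30 − 19623), so the pair is consistent; merging gives y ≡ 122915 (mod 129115), where 129115 = lcm(25823, 35).
The solution is unique modulo lcm(1519, 119, 35) = 129115.

122915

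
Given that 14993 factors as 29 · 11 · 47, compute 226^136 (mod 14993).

Mod 29: 226 ≡ 23; by Fermat, exponent reduces to 136 mod 28 = 24; 23^24 ≡ 16 (mod 29).
Mod 11: 226 ≡ 6; by Fermat, exponent reduces to 136 mod 10 = 6; 6^6 ≡ 5 (mod 11).
Mod 47: 226 ≡ 38; by Fermat, exponent reduces to 136 mod 46 = 44; 38^44 ≡ 18 (mod 47).
Combine by CRT: x ≡ 16 (mod 29), x ≡ 5 (mod 11), x ≡ 18 (mod 47) ⇒ x ≡ 8948 (mod 14993).

8948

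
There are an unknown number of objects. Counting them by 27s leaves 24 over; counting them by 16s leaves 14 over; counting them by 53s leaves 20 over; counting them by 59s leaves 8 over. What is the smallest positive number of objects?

The moduli are pairwise coprime; M = 27·16·53·59 = 1350864.
M/27 = 50032; 50032 ≡ 1 (mod 27), inverse 1.
M/16 = 84429; 84429 ≡ 13 (mod 16); 13·5 ≡ 1, so inverse 5.
M/53 = 25488; 25488 ≡ 48 (mod 53); 48·21 ≡ 1, so inverse 21.
M/59 = 22896; 22896 ≡ 4 (mod 59); 4·15 ≡ 1, so inverse 15.
N ≡ 24·50032·1 + 14·84429·5 + 20·25488·21 + 8·22896·15 = 20563278.
20563278 mod 1350864 = 300318.

300318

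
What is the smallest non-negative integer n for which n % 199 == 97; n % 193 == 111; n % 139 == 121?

The moduli are pairwise coprime; M = 199·193·139 = 5338573.
M/199 = 26827; 26827 ≡ 161 (mod 199); 161·89 ≡ 1, so inverse 89.
M/193 = 27661; 27661 ≡ 62 (mod 193); 62·165 ≡ 1, so inverse 165.
M/139 = 38407; 38407 ≡ 43 (mod 139); 43·97 ≡ 1, so inverse 97.
n ≡ 97·26827·89 + 111·27661·165 + 121·38407·97 = 1188991665.
1188991665 mod 5338573 = 3828459.

3828459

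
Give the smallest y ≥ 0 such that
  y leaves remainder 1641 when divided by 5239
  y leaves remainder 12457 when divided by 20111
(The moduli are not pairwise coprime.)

Combine the congruences pairwise.
gcd(5239, 20111) = 169 and 169 | (12457 − 1641), so the pair is consistent; merging gives y ≡ 394566 (mod 623441), where 623441 = lcm(5239, 20111).
The solution is unique modulo lcm(5239, 20111) = 623441.

394566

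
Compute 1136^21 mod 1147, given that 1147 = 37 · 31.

Mod 37: 1136 ≡ 26; 26^21 ≡ 1 (mod 37).
Mod 31: 1136 ≡ 20; 20^21 ≡ 4 (mod 31).
Combine by CRT: x ≡ 1 (mod 37), x ≡ 4 (mod 31) ⇒ x ≡ 593 (mod 1147).

593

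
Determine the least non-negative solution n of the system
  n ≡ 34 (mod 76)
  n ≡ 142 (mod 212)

Combine the congruences pairwise.
gcd(76, 212) = 4 and 4 | (142 − 34), so the pair is consistent; merging gives n ≡ 566 (mod 4028), where 4028 = lcm(76, 212).
The solution is unique modulo lcm(76, 212) = 4028.

566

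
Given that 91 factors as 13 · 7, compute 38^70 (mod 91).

Mod 13: 38 ≡ 12; by Fermat, exponent reduces to 70 mod 12 = 10; 12^10 ≡ 1 (mod 13).
Mod 7: 38 ≡ 3; by Fermat, exponent reduces to 70 mod 6 = 4; 3^4 ≡ 4 (mod 7).
Combine by CRT: x ≡ 1 (mod 13), x ≡ 4 (mod 7) ⇒ x ≡ 53 (mod 91).

53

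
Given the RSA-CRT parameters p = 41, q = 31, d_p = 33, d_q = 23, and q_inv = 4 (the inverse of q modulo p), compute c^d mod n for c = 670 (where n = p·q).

m₁ = c^(d_p) mod p: c ≡ 14 (mod 41), and 14^33 mod 41 = 14.
m₂ = c^(d_q) mod q: c ≡ 19 (mod 31), and 19^23 mod 31 = 9.
h = q_inv·(m₁ − m₂) mod p = 4·(14 − 9) mod 41 = 20.
m = m₂ + h·q = 9 + 20·31 = 629.

629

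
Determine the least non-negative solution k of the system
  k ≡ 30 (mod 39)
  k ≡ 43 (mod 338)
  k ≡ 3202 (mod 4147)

gcd(39, 338) = 13 and 13 | (43 − 30), so the pair is consistent; merging gives k ≡ 381 (mod 1014), where 1014 = lcm(39, 338).
gcd(1014, 4147) = 13 and 13 | (3202 − 381), so the pair is consistent; merging gives k ≡ 198111 (mod 323466), where 323466 = lcm(1014, 4147).
The solution is unique modulo lcm(39, 338, 4147) = 323466.

198111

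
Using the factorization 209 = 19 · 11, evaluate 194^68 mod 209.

Mod 19: 194 ≡ 4; by Fermat, exponent reduces to 68 mod 18 = 14; 4^14 ≡ 17 (mod 19).
Mod 11: 194 ≡ 7; by Fermat, exponent reduces to 68 mod 10 = 8; 7^8 ≡ 9 (mod 11).
Combine by CRT: x ≡ 17 (mod 19), x ≡ 9 (mod 11) ⇒ x ≡ 207 (mod 209).

207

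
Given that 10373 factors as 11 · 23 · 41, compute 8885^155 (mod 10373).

Mod 11: 8885 ≡ 8; by Fermat, exponent reduces to 155 mod 10 = 5; 8^5 ≡ 10 (mod 11).
Mod 23: 8885 ≡ 7; by Fermat, exponent reduces to 155 mod 22 = 1; 7^1 ≡ 7 (mod 23).
Mod 41: 8885 ≡ 29; by Fermat, exponent reduces to 155 mod 40 = 35; 29^35 ≡ 27 (mod 41).
Combine by CRT: x ≡ 10 (mod 11), x ≡ 7 (mod 23), x ≡ 27 (mod 41) ⇒ x ≡ 8678 (mod 10373).

8678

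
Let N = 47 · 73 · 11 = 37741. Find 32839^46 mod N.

Mod 47: 32839 ≡ 33; since 46 | 46, by Fermat 33^46 ≡ 1 (mod 47).
Mod 73: 32839 ≡ 62; 62^46 ≡ 50 (mod 73).
Mod 11: 32839 ≡ 4; by Fermat, exponent reduces to 46 mod 10 = 6; 4^6 ≡ 4 (mod 11).
Combine by CRT: x ≡ 1 (mod 47), x ≡ 50 (mod 73), x ≡ 4 (mod 11) ⇒ x ≡ 25381 (mod 37741).

25381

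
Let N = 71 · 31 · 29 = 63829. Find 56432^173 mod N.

27953

Mod 71: 56432 ≡ 58; by Fermat, exponent reduces to 173 mod 70 = 33; 58^33 ≡ 50 (mod 71).
Mod 31: 56432 ≡ 12; by Fermat, exponent reduces to 173 mod 30 = 23; 12^23 ≡ 22 (mod 31).
Mod 29: 56432 ≡ 27; by Fermat, exponent reduces to 173 mod 28 = 5; 27^5 ≡ 26 (mod 29).
Combine by CRT: x ≡ 50 (mod 71), x ≡ 22 (mod 31), x ≡ 26 (mod 29) ⇒ x ≡ 27953 (mod 63829).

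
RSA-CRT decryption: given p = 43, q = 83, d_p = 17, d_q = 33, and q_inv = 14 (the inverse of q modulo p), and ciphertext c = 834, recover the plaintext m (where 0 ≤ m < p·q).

2302

m₁ = c^(d_p) mod p: c ≡ 17 (mod 43), and 17^17 mod 43 = 23.
m₂ = c^(d_q) mod q: c ≡ 4 (mod 83), and 4^33 mod 83 = 61.
h = q_inv·(m₁ − m₂) mod p = 14·(23 − 61) mod 43 = 27.
m = m₂ + h·q = 61 + 27·83 = 2302.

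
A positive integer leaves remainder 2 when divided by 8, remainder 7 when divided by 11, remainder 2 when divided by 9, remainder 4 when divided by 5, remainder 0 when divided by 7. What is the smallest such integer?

5474

The moduli are pairwise coprime; M = 8·11·9·5·7 = 27720.
M/8 = 3465; 3465 ≡ 1 (mod 8), inverse 1.
M/11 = 2520; 2520 ≡ 1 (mod 11), inverse 1.
M/9 = 3080; 3080 ≡ 2 (mod 9); 2·5 ≡ 1, so inverse 5.
M/5 = 5544; 5544 ≡ 4 (mod 5); 4·4 ≡ 1, so inverse 4.
M/7 = 3960; 3960 ≡ 5 (mod 7); 5·3 ≡ 1, so inverse 3.
n ≡ 2·3465·1 + 7·2520·1 + 2·3080·5 + 4·5544·4 + 0·3960·3 = 144074.
144074 mod 27720 = 5474.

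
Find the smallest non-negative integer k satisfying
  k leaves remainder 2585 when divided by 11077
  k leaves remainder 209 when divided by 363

334895

Combine the congruences pairwise.
gcd(11077, 363) = 11 and 11 | (209 − 2585), so the pair is consistent; merging gives k ≡ 334895 (mod 365541), where 365541 = lcm(11077, 363).
The solution is unique modulo lcm(11077, 363) = 365541.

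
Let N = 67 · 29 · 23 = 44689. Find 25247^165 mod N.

6165

Mod 67: 25247 ≡ 55; by Fermat, exponent reduces to 165 mod 66 = 33; 55^33 ≡ 1 (mod 67).
Mod 29: 25247 ≡ 17; by Fermat, exponent reduces to 165 mod 28 = 25; 17^25 ≡ 17 (mod 29).
Mod 23: 25247 ≡ 16; by Fermat, exponent reduces to 165 mod 22 = 11; 16^11 ≡ 1 (mod 23).
Combine by CRT: x ≡ 1 (mod 67), x ≡ 17 (mod 29), x ≡ 1 (mod 23) ⇒ x ≡ 6165 (mod 44689).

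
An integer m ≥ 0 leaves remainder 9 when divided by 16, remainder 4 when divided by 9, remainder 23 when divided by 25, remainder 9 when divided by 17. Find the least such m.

The moduli are pairwise coprime; N = 16·9·25·17 = 61200.
N/16 = 3825; 3825 ≡ 1 (mod 16), inverse 1.
N/9 = 6800; 6800 ≡ 5 (mod 9); 5·2 ≡ 1, so inverse 2.
N/25 = 2448; 2448 ≡ 23 (mod 25); 23·12 ≡ 1, so inverse 12.
N/17 = 3600; 3600 ≡ 13 (mod 17); 13·4 ≡ 1, so inverse 4.
m ≡ 9·3825·1 + 4·6800·2 + 23·2448·12 + 9·3600·4 = 894073.
894073 mod 61200 = 37273.

37273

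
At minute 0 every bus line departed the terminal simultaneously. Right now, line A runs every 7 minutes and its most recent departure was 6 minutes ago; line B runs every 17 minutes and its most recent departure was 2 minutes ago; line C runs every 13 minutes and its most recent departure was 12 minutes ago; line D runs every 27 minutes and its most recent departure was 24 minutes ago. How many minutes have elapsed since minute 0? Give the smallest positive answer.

The moduli are pairwise coprime; N = 7·17·13·27 = 41769.
N/7 = 5967; 5967 ≡ 3 (mod 7); 3·5 ≡ 1, so inverse 5.
N/17 = 2457; 2457 ≡ 9 (mod 17); 9·2 ≡ 1, so inverse 2.
N/13 = 3213; 3213 ≡ 2 (mod 13); 2·7 ≡ 1, so inverse 7.
N/27 = 1547; 1547 ≡ 8 (mod 27); 8·17 ≡ 1, so inverse 17.
t ≡ 6·5967·5 + 2·2457·2 + 12·3213·7 + 24·1547·17 = 1089906.
1089906 mod 41769 = 3912.

3912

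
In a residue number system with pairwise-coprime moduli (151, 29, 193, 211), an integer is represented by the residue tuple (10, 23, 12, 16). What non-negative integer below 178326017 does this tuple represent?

From x ≡ 10 (mod 151) write x = 10 + 151t. Substituting into x ≡ 23 (mod 29) gives 151t ≡ 13 (mod 29), and since 6⁻¹ ≡ 5 (mod 29), t ≡ 7. Hence x ≡ 10 + 151·7 = 1067 (mod 4379).
From x ≡ 1067 (mod 4379) write x = 1067 + 4379t. Substituting into x ≡ 12 (mod 193) gives 4379t ≡ 103 (mod 193), and since 133⁻¹ ≡ 119 (mod 193), t ≡ 98. Hence x ≡ 1067 + 4379·98 = 430209 (mod 845147).
From x ≡ 430209 (mod 845147) write x = 430209 + 845147t. Substituting into x ≡ 16 (mod 211) gives 845147t ≡ 36 (mod 211), and since 92⁻¹ ≡ 39 (mod 211), t ≡ 138. Hence x ≡ 430209 + 845147·138 = 117060495 (mod 178326017).

117060495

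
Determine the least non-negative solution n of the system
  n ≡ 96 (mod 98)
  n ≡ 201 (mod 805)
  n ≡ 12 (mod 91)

131416

gcd(98, 805) = 7 and 7 | (201 − 96), so the pair is consistent; merging gives n ≡ 7446 (mod 11270), where 11270 = lcm(98, 805).
gcd(11270, 91) = 7 and 7 | (12 − 7446), so the pair is consistent; merging gives n ≡ 131416 (mod 146510), where 146510 = lcm(11270, 91).
The solution is unique modulo lcm(98, 805, 91) = 146510.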